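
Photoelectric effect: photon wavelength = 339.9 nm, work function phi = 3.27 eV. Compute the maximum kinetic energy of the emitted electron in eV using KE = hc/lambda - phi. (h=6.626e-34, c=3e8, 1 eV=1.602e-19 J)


E_photon = hc / lambda
= (6.626e-34)(3e8) / (339.9e-9)
= 5.8482e-19 J
= 3.6506 eV
KE = E_photon - phi
= 3.6506 - 3.27
= 0.3806 eV

0.3806


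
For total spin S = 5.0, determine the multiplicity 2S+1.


Spin multiplicity = 2S + 1
= 2 * 5.0 + 1
= 10.0 + 1
= 11

11


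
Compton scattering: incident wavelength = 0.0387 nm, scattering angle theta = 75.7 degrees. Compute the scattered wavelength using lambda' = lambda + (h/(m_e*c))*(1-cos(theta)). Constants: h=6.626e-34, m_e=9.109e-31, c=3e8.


Compton wavelength: h/(m_e*c) = 2.4247e-12 m
d_lambda = 2.4247e-12 * (1 - cos(75.7 deg))
= 2.4247e-12 * 0.753001
= 1.8258e-12 m = 0.001826 nm
lambda' = 0.0387 + 0.001826
= 0.040526 nm

0.040526


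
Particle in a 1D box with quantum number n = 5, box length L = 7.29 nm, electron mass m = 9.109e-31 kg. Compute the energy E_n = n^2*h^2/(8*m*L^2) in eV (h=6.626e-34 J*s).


E = n^2 * h^2 / (8 * m * L^2)
= 5^2 * (6.626e-34)^2 / (8 * 9.109e-31 * (7.29e-9)^2)
= 25 * 4.3904e-67 / (8 * 9.109e-31 * 5.3144e-17)
= 2.8342e-20 J
= 0.1769 eV

0.1769


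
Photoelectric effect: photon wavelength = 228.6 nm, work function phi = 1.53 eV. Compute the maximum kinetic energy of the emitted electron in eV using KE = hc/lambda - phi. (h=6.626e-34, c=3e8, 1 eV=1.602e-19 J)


E_photon = hc / lambda
= (6.626e-34)(3e8) / (228.6e-9)
= 8.6955e-19 J
= 5.4279 eV
KE = E_photon - phi
= 5.4279 - 1.53
= 3.8979 eV

3.8979


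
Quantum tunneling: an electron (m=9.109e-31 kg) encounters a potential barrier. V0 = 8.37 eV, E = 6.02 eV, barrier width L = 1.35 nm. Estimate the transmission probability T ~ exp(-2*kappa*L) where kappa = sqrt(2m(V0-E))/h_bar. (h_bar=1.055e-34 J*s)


V0 - E = 2.35 eV = 3.7647e-19 J
kappa = sqrt(2 * m * (V0-E)) / h_bar
= sqrt(2 * 9.109e-31 * 3.7647e-19) / 1.055e-34
= 7.8499e+09 /m
2*kappa*L = 2 * 7.8499e+09 * 1.35e-9
= 21.1947
T = exp(-21.1947) = 6.241198e-10

6.241198e-10


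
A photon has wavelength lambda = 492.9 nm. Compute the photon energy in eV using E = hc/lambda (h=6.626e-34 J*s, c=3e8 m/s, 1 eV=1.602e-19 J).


E = hc / lambda
= (6.626e-34)(3e8) / (492.9e-9)
= 1.9878e-25 / 4.9290e-07
= 4.0329e-19 J
Converting to eV: 4.0329e-19 / 1.602e-19
= 2.5174 eV

2.5174


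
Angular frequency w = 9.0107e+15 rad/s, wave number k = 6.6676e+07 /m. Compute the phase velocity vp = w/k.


vp = w / k
= 9.0107e+15 / 6.6676e+07
= 1.3514e+08 m/s

1.3514e+08


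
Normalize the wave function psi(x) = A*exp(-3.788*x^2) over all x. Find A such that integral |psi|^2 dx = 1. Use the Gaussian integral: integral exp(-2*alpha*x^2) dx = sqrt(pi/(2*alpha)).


integral |psi|^2 dx = A^2 * sqrt(pi/(2*alpha)) = 1
A^2 = sqrt(2*alpha/pi)
= sqrt(2 * 3.788 / pi)
= 1.552906
A = sqrt(1.552906)
= 1.2462

1.2462


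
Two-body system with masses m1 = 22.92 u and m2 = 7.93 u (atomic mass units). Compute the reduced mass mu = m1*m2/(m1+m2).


mu = m1 * m2 / (m1 + m2)
= 22.92 * 7.93 / (22.92 + 7.93)
= 181.7556 / 30.85
= 5.8916 u

5.8916


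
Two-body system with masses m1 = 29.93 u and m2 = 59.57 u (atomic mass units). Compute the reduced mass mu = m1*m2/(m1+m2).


mu = m1 * m2 / (m1 + m2)
= 29.93 * 59.57 / (29.93 + 59.57)
= 1782.9301 / 89.5
= 19.921 u

19.921


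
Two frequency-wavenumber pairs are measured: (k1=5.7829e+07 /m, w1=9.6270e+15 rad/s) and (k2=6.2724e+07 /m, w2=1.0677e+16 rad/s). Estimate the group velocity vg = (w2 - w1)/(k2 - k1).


vg = (w2 - w1) / (k2 - k1)
= (1.0677e+16 - 9.6270e+15) / (6.2724e+07 - 5.7829e+07)
= 1.0500e+15 / 4.8950e+06
= 2.1450e+08 m/s

2.1450e+08


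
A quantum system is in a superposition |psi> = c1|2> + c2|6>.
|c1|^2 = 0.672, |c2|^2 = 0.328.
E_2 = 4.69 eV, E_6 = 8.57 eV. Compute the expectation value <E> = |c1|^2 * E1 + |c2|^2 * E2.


<E> = |c1|^2 * E1 + |c2|^2 * E2
= 0.672 * 4.69 + 0.328 * 8.57
= 3.1517 + 2.811
= 5.9626 eV

5.9626


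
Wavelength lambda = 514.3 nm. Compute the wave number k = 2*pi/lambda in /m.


k = 2 * pi / lambda
= 6.2832 / (514.3e-9)
= 6.2832 / 5.1430e-07
= 1.2217e+07 /m

1.2217e+07


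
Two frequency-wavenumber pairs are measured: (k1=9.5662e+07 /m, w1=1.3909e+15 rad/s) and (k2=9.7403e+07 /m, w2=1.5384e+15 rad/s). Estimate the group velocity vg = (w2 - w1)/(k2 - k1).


vg = (w2 - w1) / (k2 - k1)
= (1.5384e+15 - 1.3909e+15) / (9.7403e+07 - 9.5662e+07)
= 1.4750e+14 / 1.7410e+06
= 8.4721e+07 m/s

8.4721e+07


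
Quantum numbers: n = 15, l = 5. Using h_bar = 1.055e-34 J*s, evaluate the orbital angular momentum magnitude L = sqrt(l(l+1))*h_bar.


L = sqrt(l*(l+1)) * h_bar
= sqrt(5 * 6) * 1.055e-34
= sqrt(30) * 1.055e-34
= 5.4772 * 1.055e-34
= 5.7785e-34 J*s

5.7785e-34


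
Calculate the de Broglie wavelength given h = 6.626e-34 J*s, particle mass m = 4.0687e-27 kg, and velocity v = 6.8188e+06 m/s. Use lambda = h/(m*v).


lambda = h / (m * v)
= 6.626e-34 / (4.0687e-27 * 6.8188e+06)
= 6.626e-34 / 2.7744e-20
= 2.3883e-14 m

2.3883e-14


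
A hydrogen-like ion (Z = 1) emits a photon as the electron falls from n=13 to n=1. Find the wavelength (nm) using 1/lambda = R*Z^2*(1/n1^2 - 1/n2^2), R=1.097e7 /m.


1/lambda = R * Z^2 * (1/n1^2 - 1/n2^2)
= 1.097e7 * 1^2 * (1/1^2 - 1/13^2)
= 1.097e7 * 1 * (1.0 - 0.005917)
= 1.0905e+07 /m
lambda = 1 / 1.0905e+07
= 91.7003 nm

91.7003


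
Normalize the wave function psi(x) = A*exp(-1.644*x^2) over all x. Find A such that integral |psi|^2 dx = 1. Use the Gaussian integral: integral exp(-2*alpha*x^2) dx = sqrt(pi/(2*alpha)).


integral |psi|^2 dx = A^2 * sqrt(pi/(2*alpha)) = 1
A^2 = sqrt(2*alpha/pi)
= sqrt(2 * 1.644 / pi)
= 1.023036
A = sqrt(1.023036)
= 1.0115

1.0115


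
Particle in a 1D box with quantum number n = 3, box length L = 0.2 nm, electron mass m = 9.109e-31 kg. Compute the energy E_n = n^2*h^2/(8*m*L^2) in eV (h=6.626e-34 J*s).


E = n^2 * h^2 / (8 * m * L^2)
= 3^2 * (6.626e-34)^2 / (8 * 9.109e-31 * (0.2e-9)^2)
= 9 * 4.3904e-67 / (8 * 9.109e-31 * 4.0000e-20)
= 1.3556e-17 J
= 84.6179 eV

84.6179


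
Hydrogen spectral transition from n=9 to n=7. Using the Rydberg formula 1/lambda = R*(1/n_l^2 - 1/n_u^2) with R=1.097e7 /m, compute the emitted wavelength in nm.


1/lambda = R * (1/n_l^2 - 1/n_u^2)
= 1.097e7 * (1/7^2 - 1/9^2)
= 1.097e7 * (0.020408 - 0.012346)
= 1.097e7 * 0.008062
= 8.8445e+04 /m
lambda = 1 / 8.8445e+04 = 11306.4038 nm

11306.4038


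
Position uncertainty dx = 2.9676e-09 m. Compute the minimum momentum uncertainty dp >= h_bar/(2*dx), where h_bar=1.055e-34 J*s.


dp = h_bar / (2 * dx)
= 1.055e-34 / (2 * 2.9676e-09)
= 1.055e-34 / 5.9352e-09
= 1.7775e-26 kg*m/s

1.7775e-26


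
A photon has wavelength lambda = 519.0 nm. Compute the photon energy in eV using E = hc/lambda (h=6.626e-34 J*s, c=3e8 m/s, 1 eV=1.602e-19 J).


E = hc / lambda
= (6.626e-34)(3e8) / (519.0e-9)
= 1.9878e-25 / 5.1900e-07
= 3.8301e-19 J
Converting to eV: 3.8301e-19 / 1.602e-19
= 2.3908 eV

2.3908


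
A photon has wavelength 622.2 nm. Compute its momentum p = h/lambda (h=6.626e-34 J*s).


p = h / lambda
= 6.626e-34 / (622.2e-9)
= 6.626e-34 / 6.2220e-07
= 1.0649e-27 kg*m/s

1.0649e-27


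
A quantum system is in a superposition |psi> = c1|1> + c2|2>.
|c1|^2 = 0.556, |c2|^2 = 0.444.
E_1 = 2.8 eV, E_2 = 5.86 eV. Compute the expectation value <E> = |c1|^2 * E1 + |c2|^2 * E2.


<E> = |c1|^2 * E1 + |c2|^2 * E2
= 0.556 * 2.8 + 0.444 * 5.86
= 1.5568 + 2.6018
= 4.1586 eV

4.1586


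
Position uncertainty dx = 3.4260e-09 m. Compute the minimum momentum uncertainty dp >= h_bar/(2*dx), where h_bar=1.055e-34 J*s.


dp = h_bar / (2 * dx)
= 1.055e-34 / (2 * 3.4260e-09)
= 1.055e-34 / 6.8520e-09
= 1.5397e-26 kg*m/s

1.5397e-26


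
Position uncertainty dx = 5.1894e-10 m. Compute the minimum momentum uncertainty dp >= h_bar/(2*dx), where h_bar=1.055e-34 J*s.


dp = h_bar / (2 * dx)
= 1.055e-34 / (2 * 5.1894e-10)
= 1.055e-34 / 1.0379e-09
= 1.0165e-25 kg*m/s

1.0165e-25


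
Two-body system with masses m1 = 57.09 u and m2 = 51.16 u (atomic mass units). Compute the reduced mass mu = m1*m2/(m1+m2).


mu = m1 * m2 / (m1 + m2)
= 57.09 * 51.16 / (57.09 + 51.16)
= 2920.7244 / 108.25
= 26.9813 u

26.9813


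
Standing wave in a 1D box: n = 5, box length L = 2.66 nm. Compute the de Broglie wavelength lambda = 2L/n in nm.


lambda = 2L / n
= 2 * 2.66 / 5
= 5.32 / 5
= 1.064 nm

1.064


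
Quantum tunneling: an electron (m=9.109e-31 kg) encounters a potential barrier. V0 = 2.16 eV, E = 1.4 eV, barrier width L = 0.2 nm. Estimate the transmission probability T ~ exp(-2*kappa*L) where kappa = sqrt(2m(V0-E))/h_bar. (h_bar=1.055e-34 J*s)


V0 - E = 0.76 eV = 1.2175e-19 J
kappa = sqrt(2 * m * (V0-E)) / h_bar
= sqrt(2 * 9.109e-31 * 1.2175e-19) / 1.055e-34
= 4.4641e+09 /m
2*kappa*L = 2 * 4.4641e+09 * 0.2e-9
= 1.7856
T = exp(-1.7856) = 1.676883e-01

1.676883e-01


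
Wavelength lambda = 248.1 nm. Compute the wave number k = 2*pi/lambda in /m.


k = 2 * pi / lambda
= 6.2832 / (248.1e-9)
= 6.2832 / 2.4810e-07
= 2.5325e+07 /m

2.5325e+07


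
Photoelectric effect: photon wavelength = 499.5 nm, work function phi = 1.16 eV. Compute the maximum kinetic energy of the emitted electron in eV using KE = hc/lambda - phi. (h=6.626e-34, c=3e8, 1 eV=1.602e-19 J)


E_photon = hc / lambda
= (6.626e-34)(3e8) / (499.5e-9)
= 3.9796e-19 J
= 2.4841 eV
KE = E_photon - phi
= 2.4841 - 1.16
= 1.3241 eV

1.3241


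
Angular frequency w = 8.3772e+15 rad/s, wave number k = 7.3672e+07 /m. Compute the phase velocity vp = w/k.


vp = w / k
= 8.3772e+15 / 7.3672e+07
= 1.1371e+08 m/s

1.1371e+08


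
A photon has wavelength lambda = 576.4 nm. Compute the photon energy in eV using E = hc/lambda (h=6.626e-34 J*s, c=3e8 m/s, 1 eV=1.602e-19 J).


E = hc / lambda
= (6.626e-34)(3e8) / (576.4e-9)
= 1.9878e-25 / 5.7640e-07
= 3.4486e-19 J
Converting to eV: 3.4486e-19 / 1.602e-19
= 2.1527 eV

2.1527


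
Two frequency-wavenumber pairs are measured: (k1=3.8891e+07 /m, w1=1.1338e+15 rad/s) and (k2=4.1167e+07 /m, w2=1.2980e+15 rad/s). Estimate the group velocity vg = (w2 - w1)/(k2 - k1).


vg = (w2 - w1) / (k2 - k1)
= (1.2980e+15 - 1.1338e+15) / (4.1167e+07 - 3.8891e+07)
= 1.6420e+14 / 2.2760e+06
= 7.2144e+07 m/s

7.2144e+07


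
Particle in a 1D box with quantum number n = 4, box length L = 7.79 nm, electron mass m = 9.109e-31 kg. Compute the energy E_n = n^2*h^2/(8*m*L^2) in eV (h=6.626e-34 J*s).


E = n^2 * h^2 / (8 * m * L^2)
= 4^2 * (6.626e-34)^2 / (8 * 9.109e-31 * (7.79e-9)^2)
= 16 * 4.3904e-67 / (8 * 9.109e-31 * 6.0684e-17)
= 1.5885e-20 J
= 0.0992 eV

0.0992


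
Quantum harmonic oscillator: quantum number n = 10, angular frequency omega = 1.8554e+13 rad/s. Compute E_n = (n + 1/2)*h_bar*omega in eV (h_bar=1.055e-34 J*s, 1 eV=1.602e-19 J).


E = (n + 1/2) * h_bar * omega
= (10 + 0.5) * 1.055e-34 * 1.8554e+13
= 10.5 * 1.9574e-21
= 2.0553e-20 J
= 0.1283 eV

0.1283


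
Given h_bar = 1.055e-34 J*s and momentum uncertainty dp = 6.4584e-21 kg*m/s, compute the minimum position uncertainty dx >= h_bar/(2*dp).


dx = h_bar / (2 * dp)
= 1.055e-34 / (2 * 6.4584e-21)
= 1.055e-34 / 1.2917e-20
= 8.1677e-15 m

8.1677e-15


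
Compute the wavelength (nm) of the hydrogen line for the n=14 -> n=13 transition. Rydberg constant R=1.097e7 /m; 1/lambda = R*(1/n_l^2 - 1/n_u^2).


1/lambda = R * (1/n_l^2 - 1/n_u^2)
= 1.097e7 * (1/13^2 - 1/14^2)
= 1.097e7 * (0.005917 - 0.005102)
= 1.097e7 * 0.000815
= 8.9419e+03 /m
lambda = 1 / 8.9419e+03 = 111833.6203 nm

111833.6203


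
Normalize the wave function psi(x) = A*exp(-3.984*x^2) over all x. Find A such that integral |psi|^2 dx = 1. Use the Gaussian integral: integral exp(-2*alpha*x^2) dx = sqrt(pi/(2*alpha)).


integral |psi|^2 dx = A^2 * sqrt(pi/(2*alpha)) = 1
A^2 = sqrt(2*alpha/pi)
= sqrt(2 * 3.984 / pi)
= 1.592574
A = sqrt(1.592574)
= 1.262

1.262


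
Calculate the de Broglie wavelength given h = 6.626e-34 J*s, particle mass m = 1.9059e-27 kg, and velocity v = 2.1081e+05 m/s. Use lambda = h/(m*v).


lambda = h / (m * v)
= 6.626e-34 / (1.9059e-27 * 2.1081e+05)
= 6.626e-34 / 4.0178e-22
= 1.6491e-12 m

1.6491e-12


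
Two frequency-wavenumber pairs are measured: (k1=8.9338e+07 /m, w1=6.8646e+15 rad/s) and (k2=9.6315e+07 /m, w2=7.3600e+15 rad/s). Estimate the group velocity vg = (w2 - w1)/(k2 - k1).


vg = (w2 - w1) / (k2 - k1)
= (7.3600e+15 - 6.8646e+15) / (9.6315e+07 - 8.9338e+07)
= 4.9540e+14 / 6.9770e+06
= 7.1005e+07 m/s

7.1005e+07


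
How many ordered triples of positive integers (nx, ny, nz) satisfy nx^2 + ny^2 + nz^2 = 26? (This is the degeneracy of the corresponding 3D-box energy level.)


Enumerate all (nx, ny, nz) with nx^2 + ny^2 + nz^2 = 26:
(1,3,4)
(1,4,3)
(3,1,4)
(3,4,1)
(4,1,3)
(4,3,1)
Total degeneracy = 6

6


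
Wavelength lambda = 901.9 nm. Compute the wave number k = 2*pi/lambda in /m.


k = 2 * pi / lambda
= 6.2832 / (901.9e-9)
= 6.2832 / 9.0190e-07
= 6.9666e+06 /m

6.9666e+06


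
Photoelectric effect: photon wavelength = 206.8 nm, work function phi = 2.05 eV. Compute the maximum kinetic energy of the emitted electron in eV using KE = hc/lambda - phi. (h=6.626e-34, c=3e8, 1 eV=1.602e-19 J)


E_photon = hc / lambda
= (6.626e-34)(3e8) / (206.8e-9)
= 9.6122e-19 J
= 6.0001 eV
KE = E_photon - phi
= 6.0001 - 2.05
= 3.9501 eV

3.9501


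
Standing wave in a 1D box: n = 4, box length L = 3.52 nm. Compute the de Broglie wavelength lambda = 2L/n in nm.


lambda = 2L / n
= 2 * 3.52 / 4
= 7.04 / 4
= 1.76 nm

1.76


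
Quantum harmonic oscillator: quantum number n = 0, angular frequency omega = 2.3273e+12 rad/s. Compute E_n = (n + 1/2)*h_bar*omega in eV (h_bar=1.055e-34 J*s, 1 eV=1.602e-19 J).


E = (n + 1/2) * h_bar * omega
= (0 + 0.5) * 1.055e-34 * 2.3273e+12
= 0.5 * 2.4553e-22
= 1.2277e-22 J
= 0.0008 eV

0.0008


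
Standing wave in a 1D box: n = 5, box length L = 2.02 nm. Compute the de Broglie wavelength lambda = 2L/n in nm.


lambda = 2L / n
= 2 * 2.02 / 5
= 4.04 / 5
= 0.808 nm

0.808


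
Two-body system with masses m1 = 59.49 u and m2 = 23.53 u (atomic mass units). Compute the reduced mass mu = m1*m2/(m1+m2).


mu = m1 * m2 / (m1 + m2)
= 59.49 * 23.53 / (59.49 + 23.53)
= 1399.7997 / 83.02
= 16.861 u

16.861


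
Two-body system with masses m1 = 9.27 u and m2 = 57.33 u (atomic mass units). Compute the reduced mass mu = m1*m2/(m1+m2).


mu = m1 * m2 / (m1 + m2)
= 9.27 * 57.33 / (9.27 + 57.33)
= 531.4491 / 66.6
= 7.9797 u

7.9797


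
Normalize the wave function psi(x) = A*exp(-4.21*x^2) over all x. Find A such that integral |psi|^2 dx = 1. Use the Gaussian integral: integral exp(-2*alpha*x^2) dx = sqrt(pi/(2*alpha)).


integral |psi|^2 dx = A^2 * sqrt(pi/(2*alpha)) = 1
A^2 = sqrt(2*alpha/pi)
= sqrt(2 * 4.21 / pi)
= 1.637122
A = sqrt(1.637122)
= 1.2795

1.2795


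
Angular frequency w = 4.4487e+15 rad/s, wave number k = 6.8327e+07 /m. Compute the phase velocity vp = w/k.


vp = w / k
= 4.4487e+15 / 6.8327e+07
= 6.5109e+07 m/s

6.5109e+07


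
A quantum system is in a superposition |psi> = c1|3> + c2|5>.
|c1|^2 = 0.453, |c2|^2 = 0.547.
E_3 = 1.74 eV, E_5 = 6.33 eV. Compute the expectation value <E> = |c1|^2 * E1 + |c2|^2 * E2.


<E> = |c1|^2 * E1 + |c2|^2 * E2
= 0.453 * 1.74 + 0.547 * 6.33
= 0.7882 + 3.4625
= 4.2507 eV

4.2507


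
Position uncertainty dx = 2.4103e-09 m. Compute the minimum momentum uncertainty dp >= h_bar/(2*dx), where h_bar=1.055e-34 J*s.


dp = h_bar / (2 * dx)
= 1.055e-34 / (2 * 2.4103e-09)
= 1.055e-34 / 4.8206e-09
= 2.1885e-26 kg*m/s

2.1885e-26


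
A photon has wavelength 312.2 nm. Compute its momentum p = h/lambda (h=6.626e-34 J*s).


p = h / lambda
= 6.626e-34 / (312.2e-9)
= 6.626e-34 / 3.1220e-07
= 2.1224e-27 kg*m/s

2.1224e-27


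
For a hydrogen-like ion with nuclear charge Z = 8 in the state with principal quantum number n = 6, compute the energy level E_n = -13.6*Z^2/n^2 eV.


E_n = -13.6 * Z^2 / n^2
= -13.6 * 8^2 / 6^2
= -13.6 * 64 / 36
= -24.1778 eV

-24.1778


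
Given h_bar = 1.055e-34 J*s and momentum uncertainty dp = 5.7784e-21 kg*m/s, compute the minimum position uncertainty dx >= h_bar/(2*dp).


dx = h_bar / (2 * dp)
= 1.055e-34 / (2 * 5.7784e-21)
= 1.055e-34 / 1.1557e-20
= 9.1288e-15 m

9.1288e-15


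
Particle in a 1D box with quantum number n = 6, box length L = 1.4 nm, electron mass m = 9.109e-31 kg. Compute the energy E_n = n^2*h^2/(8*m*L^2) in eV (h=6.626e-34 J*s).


E = n^2 * h^2 / (8 * m * L^2)
= 6^2 * (6.626e-34)^2 / (8 * 9.109e-31 * (1.4e-9)^2)
= 36 * 4.3904e-67 / (8 * 9.109e-31 * 1.9600e-18)
= 1.1066e-18 J
= 6.9076 eV

6.9076


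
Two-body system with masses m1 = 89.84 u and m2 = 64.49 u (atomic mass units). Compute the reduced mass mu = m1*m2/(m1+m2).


mu = m1 * m2 / (m1 + m2)
= 89.84 * 64.49 / (89.84 + 64.49)
= 5793.7816 / 154.33
= 37.5415 u

37.5415


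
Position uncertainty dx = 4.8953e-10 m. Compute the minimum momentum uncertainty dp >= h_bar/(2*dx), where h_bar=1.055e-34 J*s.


dp = h_bar / (2 * dx)
= 1.055e-34 / (2 * 4.8953e-10)
= 1.055e-34 / 9.7906e-10
= 1.0776e-25 kg*m/s

1.0776e-25


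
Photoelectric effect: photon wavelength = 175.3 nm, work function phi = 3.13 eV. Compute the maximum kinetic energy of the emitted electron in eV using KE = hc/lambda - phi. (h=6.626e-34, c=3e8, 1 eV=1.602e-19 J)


E_photon = hc / lambda
= (6.626e-34)(3e8) / (175.3e-9)
= 1.1339e-18 J
= 7.0783 eV
KE = E_photon - phi
= 7.0783 - 3.13
= 3.9483 eV

3.9483


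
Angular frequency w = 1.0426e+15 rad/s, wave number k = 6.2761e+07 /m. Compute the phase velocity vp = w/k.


vp = w / k
= 1.0426e+15 / 6.2761e+07
= 1.6612e+07 m/s

1.6612e+07


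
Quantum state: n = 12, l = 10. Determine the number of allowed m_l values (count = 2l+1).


m_l ranges from -l to +l in integer steps
So m_l goes from -10 to +10
Count = 2l + 1 = 2*10 + 1
= 21

21


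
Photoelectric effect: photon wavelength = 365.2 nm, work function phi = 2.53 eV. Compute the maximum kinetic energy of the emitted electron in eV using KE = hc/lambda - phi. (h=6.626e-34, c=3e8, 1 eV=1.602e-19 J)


E_photon = hc / lambda
= (6.626e-34)(3e8) / (365.2e-9)
= 5.4430e-19 J
= 3.3977 eV
KE = E_photon - phi
= 3.3977 - 2.53
= 0.8677 eV

0.8677


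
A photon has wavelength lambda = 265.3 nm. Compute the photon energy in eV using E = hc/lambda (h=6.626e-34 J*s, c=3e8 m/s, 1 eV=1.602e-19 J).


E = hc / lambda
= (6.626e-34)(3e8) / (265.3e-9)
= 1.9878e-25 / 2.6530e-07
= 7.4926e-19 J
Converting to eV: 7.4926e-19 / 1.602e-19
= 4.6771 eV

4.6771


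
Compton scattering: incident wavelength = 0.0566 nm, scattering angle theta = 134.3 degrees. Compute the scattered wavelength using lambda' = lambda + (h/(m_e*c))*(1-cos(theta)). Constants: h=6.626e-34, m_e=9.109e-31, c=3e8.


Compton wavelength: h/(m_e*c) = 2.4247e-12 m
d_lambda = 2.4247e-12 * (1 - cos(134.3 deg))
= 2.4247e-12 * 1.698415
= 4.1182e-12 m = 0.004118 nm
lambda' = 0.0566 + 0.004118
= 0.060718 nm

0.060718


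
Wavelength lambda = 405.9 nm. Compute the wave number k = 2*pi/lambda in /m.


k = 2 * pi / lambda
= 6.2832 / (405.9e-9)
= 6.2832 / 4.0590e-07
= 1.5480e+07 /m

1.5480e+07


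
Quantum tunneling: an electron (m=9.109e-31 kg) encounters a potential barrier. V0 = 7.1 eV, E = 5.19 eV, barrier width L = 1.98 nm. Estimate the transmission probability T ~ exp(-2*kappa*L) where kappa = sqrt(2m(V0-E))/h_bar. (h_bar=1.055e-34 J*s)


V0 - E = 1.91 eV = 3.0598e-19 J
kappa = sqrt(2 * m * (V0-E)) / h_bar
= sqrt(2 * 9.109e-31 * 3.0598e-19) / 1.055e-34
= 7.0769e+09 /m
2*kappa*L = 2 * 7.0769e+09 * 1.98e-9
= 28.0247
T = exp(-28.0247) = 6.745688e-13

6.745688e-13


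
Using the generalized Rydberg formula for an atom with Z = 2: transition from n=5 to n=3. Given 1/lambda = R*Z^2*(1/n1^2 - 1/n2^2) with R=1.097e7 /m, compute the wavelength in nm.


1/lambda = R * Z^2 * (1/n1^2 - 1/n2^2)
= 1.097e7 * 2^2 * (1/3^2 - 1/5^2)
= 1.097e7 * 4 * (0.111111 - 0.04)
= 3.1204e+06 /m
lambda = 1 / 3.1204e+06
= 320.4763 nm

320.4763


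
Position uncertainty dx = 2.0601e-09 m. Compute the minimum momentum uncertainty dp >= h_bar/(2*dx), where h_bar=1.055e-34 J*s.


dp = h_bar / (2 * dx)
= 1.055e-34 / (2 * 2.0601e-09)
= 1.055e-34 / 4.1202e-09
= 2.5606e-26 kg*m/s

2.5606e-26


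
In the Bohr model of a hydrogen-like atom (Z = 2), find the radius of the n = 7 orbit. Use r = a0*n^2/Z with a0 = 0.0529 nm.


r = a0 * n^2 / Z
= 0.0529 * 7^2 / 2
= 0.0529 * 49 / 2
= 1.2961 nm

1.2961


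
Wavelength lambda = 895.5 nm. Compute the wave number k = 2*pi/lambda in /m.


k = 2 * pi / lambda
= 6.2832 / (895.5e-9)
= 6.2832 / 8.9550e-07
= 7.0164e+06 /m

7.0164e+06


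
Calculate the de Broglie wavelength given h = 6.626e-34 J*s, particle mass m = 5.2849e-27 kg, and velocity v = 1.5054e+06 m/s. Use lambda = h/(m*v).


lambda = h / (m * v)
= 6.626e-34 / (5.2849e-27 * 1.5054e+06)
= 6.626e-34 / 7.9559e-21
= 8.3284e-14 m

8.3284e-14


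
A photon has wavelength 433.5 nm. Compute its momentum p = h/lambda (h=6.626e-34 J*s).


p = h / lambda
= 6.626e-34 / (433.5e-9)
= 6.626e-34 / 4.3350e-07
= 1.5285e-27 kg*m/s

1.5285e-27


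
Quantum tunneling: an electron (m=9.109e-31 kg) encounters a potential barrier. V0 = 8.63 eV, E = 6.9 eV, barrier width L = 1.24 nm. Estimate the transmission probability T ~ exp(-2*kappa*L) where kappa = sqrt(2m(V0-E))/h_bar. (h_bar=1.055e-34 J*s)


V0 - E = 1.73 eV = 2.7715e-19 J
kappa = sqrt(2 * m * (V0-E)) / h_bar
= sqrt(2 * 9.109e-31 * 2.7715e-19) / 1.055e-34
= 6.7352e+09 /m
2*kappa*L = 2 * 6.7352e+09 * 1.24e-9
= 16.7034
T = exp(-16.7034) = 5.569578e-08

5.569578e-08


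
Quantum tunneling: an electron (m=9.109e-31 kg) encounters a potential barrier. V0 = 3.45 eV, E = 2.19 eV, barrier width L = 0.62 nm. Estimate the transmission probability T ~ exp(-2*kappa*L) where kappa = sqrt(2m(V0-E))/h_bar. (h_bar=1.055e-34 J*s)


V0 - E = 1.26 eV = 2.0185e-19 J
kappa = sqrt(2 * m * (V0-E)) / h_bar
= sqrt(2 * 9.109e-31 * 2.0185e-19) / 1.055e-34
= 5.7480e+09 /m
2*kappa*L = 2 * 5.7480e+09 * 0.62e-9
= 7.1275
T = exp(-7.1275) = 8.027385e-04

8.027385e-04


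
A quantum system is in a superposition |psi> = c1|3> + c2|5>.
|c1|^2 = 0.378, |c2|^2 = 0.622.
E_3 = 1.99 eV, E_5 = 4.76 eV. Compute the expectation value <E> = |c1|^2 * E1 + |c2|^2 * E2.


<E> = |c1|^2 * E1 + |c2|^2 * E2
= 0.378 * 1.99 + 0.622 * 4.76
= 0.7522 + 2.9607
= 3.7129 eV

3.7129


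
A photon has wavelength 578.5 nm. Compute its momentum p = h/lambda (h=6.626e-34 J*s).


p = h / lambda
= 6.626e-34 / (578.5e-9)
= 6.626e-34 / 5.7850e-07
= 1.1454e-27 kg*m/s

1.1454e-27


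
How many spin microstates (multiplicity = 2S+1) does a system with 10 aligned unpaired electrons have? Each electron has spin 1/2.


Total spin S = N * (1/2) = 10 * 0.5 = 5.0
Spin multiplicity = 2S + 1
= 2 * 5.0 + 1
= 11

11


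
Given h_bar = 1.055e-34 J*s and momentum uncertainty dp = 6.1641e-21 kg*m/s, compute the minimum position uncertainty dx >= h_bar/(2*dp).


dx = h_bar / (2 * dp)
= 1.055e-34 / (2 * 6.1641e-21)
= 1.055e-34 / 1.2328e-20
= 8.5576e-15 m

8.5576e-15


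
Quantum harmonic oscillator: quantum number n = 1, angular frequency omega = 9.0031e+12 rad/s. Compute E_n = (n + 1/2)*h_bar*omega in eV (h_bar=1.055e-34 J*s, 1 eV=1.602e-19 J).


E = (n + 1/2) * h_bar * omega
= (1 + 0.5) * 1.055e-34 * 9.0031e+12
= 1.5 * 9.4983e-22
= 1.4247e-21 J
= 0.0089 eV

0.0089


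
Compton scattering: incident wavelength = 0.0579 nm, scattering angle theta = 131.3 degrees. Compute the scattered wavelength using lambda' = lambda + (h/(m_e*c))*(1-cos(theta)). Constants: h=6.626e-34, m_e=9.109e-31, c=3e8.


Compton wavelength: h/(m_e*c) = 2.4247e-12 m
d_lambda = 2.4247e-12 * (1 - cos(131.3 deg))
= 2.4247e-12 * 1.660002
= 4.0250e-12 m = 0.004025 nm
lambda' = 0.0579 + 0.004025
= 0.061925 nm

0.061925


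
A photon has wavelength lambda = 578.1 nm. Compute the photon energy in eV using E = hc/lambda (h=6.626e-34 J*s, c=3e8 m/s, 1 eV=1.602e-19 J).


E = hc / lambda
= (6.626e-34)(3e8) / (578.1e-9)
= 1.9878e-25 / 5.7810e-07
= 3.4385e-19 J
Converting to eV: 3.4385e-19 / 1.602e-19
= 2.1464 eV

2.1464


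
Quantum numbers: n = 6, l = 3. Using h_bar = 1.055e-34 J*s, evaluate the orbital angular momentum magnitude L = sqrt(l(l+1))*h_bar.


L = sqrt(l*(l+1)) * h_bar
= sqrt(3 * 4) * 1.055e-34
= sqrt(12) * 1.055e-34
= 3.4641 * 1.055e-34
= 3.6546e-34 J*s

3.6546e-34


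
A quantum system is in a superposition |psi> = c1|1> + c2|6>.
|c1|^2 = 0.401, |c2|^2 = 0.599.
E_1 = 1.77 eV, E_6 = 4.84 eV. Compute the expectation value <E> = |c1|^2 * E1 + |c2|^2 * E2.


<E> = |c1|^2 * E1 + |c2|^2 * E2
= 0.401 * 1.77 + 0.599 * 4.84
= 0.7098 + 2.8992
= 3.6089 eV

3.6089


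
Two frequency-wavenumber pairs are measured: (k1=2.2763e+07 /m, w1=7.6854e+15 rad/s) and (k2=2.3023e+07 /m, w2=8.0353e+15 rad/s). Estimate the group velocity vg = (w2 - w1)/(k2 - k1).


vg = (w2 - w1) / (k2 - k1)
= (8.0353e+15 - 7.6854e+15) / (2.3023e+07 - 2.2763e+07)
= 3.4990e+14 / 2.6000e+05
= 1.3458e+09 m/s

1.3458e+09


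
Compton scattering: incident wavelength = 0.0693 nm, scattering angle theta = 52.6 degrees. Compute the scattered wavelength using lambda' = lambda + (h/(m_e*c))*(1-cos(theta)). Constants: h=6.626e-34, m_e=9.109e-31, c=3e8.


Compton wavelength: h/(m_e*c) = 2.4247e-12 m
d_lambda = 2.4247e-12 * (1 - cos(52.6 deg))
= 2.4247e-12 * 0.392624
= 9.5200e-13 m = 0.000952 nm
lambda' = 0.0693 + 0.000952
= 0.070252 nm

0.070252


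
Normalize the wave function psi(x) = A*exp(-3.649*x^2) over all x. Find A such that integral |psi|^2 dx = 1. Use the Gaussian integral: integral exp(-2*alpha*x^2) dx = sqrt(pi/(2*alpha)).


integral |psi|^2 dx = A^2 * sqrt(pi/(2*alpha)) = 1
A^2 = sqrt(2*alpha/pi)
= sqrt(2 * 3.649 / pi)
= 1.524147
A = sqrt(1.524147)
= 1.2346

1.2346


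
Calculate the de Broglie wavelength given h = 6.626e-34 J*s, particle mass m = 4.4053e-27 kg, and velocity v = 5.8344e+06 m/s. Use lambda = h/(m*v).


lambda = h / (m * v)
= 6.626e-34 / (4.4053e-27 * 5.8344e+06)
= 6.626e-34 / 2.5702e-20
= 2.5780e-14 m

2.5780e-14


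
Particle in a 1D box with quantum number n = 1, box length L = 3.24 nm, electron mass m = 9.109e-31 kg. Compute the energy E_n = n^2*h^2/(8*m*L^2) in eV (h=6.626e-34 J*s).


E = n^2 * h^2 / (8 * m * L^2)
= 1^2 * (6.626e-34)^2 / (8 * 9.109e-31 * (3.24e-9)^2)
= 1 * 4.3904e-67 / (8 * 9.109e-31 * 1.0498e-17)
= 5.7392e-21 J
= 0.0358 eV

0.0358


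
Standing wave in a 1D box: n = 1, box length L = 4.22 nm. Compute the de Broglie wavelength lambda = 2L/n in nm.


lambda = 2L / n
= 2 * 4.22 / 1
= 8.44 / 1
= 8.44 nm

8.44


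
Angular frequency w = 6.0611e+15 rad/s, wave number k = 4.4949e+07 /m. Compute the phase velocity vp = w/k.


vp = w / k
= 6.0611e+15 / 4.4949e+07
= 1.3484e+08 m/s

1.3484e+08


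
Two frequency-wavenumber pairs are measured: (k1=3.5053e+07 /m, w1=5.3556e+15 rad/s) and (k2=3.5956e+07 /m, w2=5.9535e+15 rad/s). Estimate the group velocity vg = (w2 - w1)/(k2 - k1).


vg = (w2 - w1) / (k2 - k1)
= (5.9535e+15 - 5.3556e+15) / (3.5956e+07 - 3.5053e+07)
= 5.9790e+14 / 9.0300e+05
= 6.6213e+08 m/s

6.6213e+08


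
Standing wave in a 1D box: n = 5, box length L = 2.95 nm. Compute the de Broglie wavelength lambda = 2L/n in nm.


lambda = 2L / n
= 2 * 2.95 / 5
= 5.9 / 5
= 1.18 nm

1.18


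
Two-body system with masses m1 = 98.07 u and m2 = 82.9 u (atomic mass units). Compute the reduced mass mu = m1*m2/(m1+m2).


mu = m1 * m2 / (m1 + m2)
= 98.07 * 82.9 / (98.07 + 82.9)
= 8130.003 / 180.97
= 44.9246 u

44.9246


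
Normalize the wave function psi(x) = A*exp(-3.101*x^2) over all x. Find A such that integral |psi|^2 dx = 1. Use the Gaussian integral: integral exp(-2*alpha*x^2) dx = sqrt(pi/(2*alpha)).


integral |psi|^2 dx = A^2 * sqrt(pi/(2*alpha)) = 1
A^2 = sqrt(2*alpha/pi)
= sqrt(2 * 3.101 / pi)
= 1.405047
A = sqrt(1.405047)
= 1.1853

1.1853


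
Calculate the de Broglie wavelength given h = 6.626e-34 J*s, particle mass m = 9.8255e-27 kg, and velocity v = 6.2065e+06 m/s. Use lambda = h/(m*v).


lambda = h / (m * v)
= 6.626e-34 / (9.8255e-27 * 6.2065e+06)
= 6.626e-34 / 6.0982e-20
= 1.0866e-14 m

1.0866e-14


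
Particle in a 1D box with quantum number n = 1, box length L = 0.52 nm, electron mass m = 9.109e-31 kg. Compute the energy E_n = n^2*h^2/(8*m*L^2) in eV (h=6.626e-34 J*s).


E = n^2 * h^2 / (8 * m * L^2)
= 1^2 * (6.626e-34)^2 / (8 * 9.109e-31 * (0.52e-9)^2)
= 1 * 4.3904e-67 / (8 * 9.109e-31 * 2.7040e-19)
= 2.2281e-19 J
= 1.3908 eV

1.3908


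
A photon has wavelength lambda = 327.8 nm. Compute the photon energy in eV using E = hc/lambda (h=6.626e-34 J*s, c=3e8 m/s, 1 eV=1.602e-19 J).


E = hc / lambda
= (6.626e-34)(3e8) / (327.8e-9)
= 1.9878e-25 / 3.2780e-07
= 6.0641e-19 J
Converting to eV: 6.0641e-19 / 1.602e-19
= 3.7853 eV

3.7853


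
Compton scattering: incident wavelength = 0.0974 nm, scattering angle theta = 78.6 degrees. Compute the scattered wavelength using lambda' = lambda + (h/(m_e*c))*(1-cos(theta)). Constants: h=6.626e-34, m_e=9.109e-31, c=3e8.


Compton wavelength: h/(m_e*c) = 2.4247e-12 m
d_lambda = 2.4247e-12 * (1 - cos(78.6 deg))
= 2.4247e-12 * 0.802343
= 1.9454e-12 m = 0.001945 nm
lambda' = 0.0974 + 0.001945
= 0.099345 nm

0.099345


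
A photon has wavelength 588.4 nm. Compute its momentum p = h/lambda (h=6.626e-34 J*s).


p = h / lambda
= 6.626e-34 / (588.4e-9)
= 6.626e-34 / 5.8840e-07
= 1.1261e-27 kg*m/s

1.1261e-27


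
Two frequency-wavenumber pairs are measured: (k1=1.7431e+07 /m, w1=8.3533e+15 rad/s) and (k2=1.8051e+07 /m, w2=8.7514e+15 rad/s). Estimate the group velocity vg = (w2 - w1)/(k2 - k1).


vg = (w2 - w1) / (k2 - k1)
= (8.7514e+15 - 8.3533e+15) / (1.8051e+07 - 1.7431e+07)
= 3.9810e+14 / 6.2000e+05
= 6.4210e+08 m/s

6.4210e+08


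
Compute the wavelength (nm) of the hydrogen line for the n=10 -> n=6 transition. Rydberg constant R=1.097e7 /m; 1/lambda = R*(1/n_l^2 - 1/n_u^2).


1/lambda = R * (1/n_l^2 - 1/n_u^2)
= 1.097e7 * (1/6^2 - 1/10^2)
= 1.097e7 * (0.027778 - 0.01)
= 1.097e7 * 0.017778
= 1.9502e+05 /m
lambda = 1 / 1.9502e+05 = 5127.6208 nm

5127.6208


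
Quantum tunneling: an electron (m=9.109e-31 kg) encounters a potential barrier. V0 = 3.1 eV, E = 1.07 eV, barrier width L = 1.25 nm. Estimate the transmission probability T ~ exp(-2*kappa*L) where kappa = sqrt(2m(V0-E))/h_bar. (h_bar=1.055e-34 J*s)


V0 - E = 2.03 eV = 3.2521e-19 J
kappa = sqrt(2 * m * (V0-E)) / h_bar
= sqrt(2 * 9.109e-31 * 3.2521e-19) / 1.055e-34
= 7.2959e+09 /m
2*kappa*L = 2 * 7.2959e+09 * 1.25e-9
= 18.2397
T = exp(-18.2397) = 1.198418e-08

1.198418e-08


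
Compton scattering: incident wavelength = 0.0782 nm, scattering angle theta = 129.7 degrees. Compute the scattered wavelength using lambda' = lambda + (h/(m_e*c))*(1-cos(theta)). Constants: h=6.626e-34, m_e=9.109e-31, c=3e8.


Compton wavelength: h/(m_e*c) = 2.4247e-12 m
d_lambda = 2.4247e-12 * (1 - cos(129.7 deg))
= 2.4247e-12 * 1.638768
= 3.9735e-12 m = 0.003974 nm
lambda' = 0.0782 + 0.003974
= 0.082174 nm

0.082174


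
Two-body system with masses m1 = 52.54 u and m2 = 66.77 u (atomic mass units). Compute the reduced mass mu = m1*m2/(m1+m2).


mu = m1 * m2 / (m1 + m2)
= 52.54 * 66.77 / (52.54 + 66.77)
= 3508.0958 / 119.31
= 29.4032 u

29.4032


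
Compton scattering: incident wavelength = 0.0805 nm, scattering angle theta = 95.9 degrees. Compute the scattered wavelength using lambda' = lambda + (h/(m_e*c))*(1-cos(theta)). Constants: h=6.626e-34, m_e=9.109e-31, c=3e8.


Compton wavelength: h/(m_e*c) = 2.4247e-12 m
d_lambda = 2.4247e-12 * (1 - cos(95.9 deg))
= 2.4247e-12 * 1.102793
= 2.6740e-12 m = 0.002674 nm
lambda' = 0.0805 + 0.002674
= 0.083174 nm

0.083174


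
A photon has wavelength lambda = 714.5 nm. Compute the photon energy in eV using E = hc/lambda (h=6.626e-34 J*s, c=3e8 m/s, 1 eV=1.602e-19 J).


E = hc / lambda
= (6.626e-34)(3e8) / (714.5e-9)
= 1.9878e-25 / 7.1450e-07
= 2.7821e-19 J
Converting to eV: 2.7821e-19 / 1.602e-19
= 1.7366 eV

1.7366


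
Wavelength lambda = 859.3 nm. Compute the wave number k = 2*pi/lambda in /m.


k = 2 * pi / lambda
= 6.2832 / (859.3e-9)
= 6.2832 / 8.5930e-07
= 7.3120e+06 /m

7.3120e+06


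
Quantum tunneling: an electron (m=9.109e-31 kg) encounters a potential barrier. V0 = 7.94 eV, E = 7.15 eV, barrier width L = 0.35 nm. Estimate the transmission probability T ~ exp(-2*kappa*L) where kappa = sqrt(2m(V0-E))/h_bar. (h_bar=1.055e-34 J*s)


V0 - E = 0.79 eV = 1.2656e-19 J
kappa = sqrt(2 * m * (V0-E)) / h_bar
= sqrt(2 * 9.109e-31 * 1.2656e-19) / 1.055e-34
= 4.5514e+09 /m
2*kappa*L = 2 * 4.5514e+09 * 0.35e-9
= 3.186
T = exp(-3.186) = 4.133842e-02

4.133842e-02


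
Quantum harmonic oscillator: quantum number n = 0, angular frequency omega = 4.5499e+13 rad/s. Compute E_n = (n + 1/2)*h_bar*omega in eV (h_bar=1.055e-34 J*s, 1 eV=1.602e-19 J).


E = (n + 1/2) * h_bar * omega
= (0 + 0.5) * 1.055e-34 * 4.5499e+13
= 0.5 * 4.8001e-21
= 2.4001e-21 J
= 0.015 eV

0.015


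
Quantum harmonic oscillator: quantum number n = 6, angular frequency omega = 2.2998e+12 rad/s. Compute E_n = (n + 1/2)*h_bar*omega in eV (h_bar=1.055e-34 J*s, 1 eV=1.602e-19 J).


E = (n + 1/2) * h_bar * omega
= (6 + 0.5) * 1.055e-34 * 2.2998e+12
= 6.5 * 2.4263e-22
= 1.5771e-21 J
= 0.0098 eV

0.0098


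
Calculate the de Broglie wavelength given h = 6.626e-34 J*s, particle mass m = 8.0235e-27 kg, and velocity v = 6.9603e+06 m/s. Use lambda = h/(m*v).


lambda = h / (m * v)
= 6.626e-34 / (8.0235e-27 * 6.9603e+06)
= 6.626e-34 / 5.5846e-20
= 1.1865e-14 m

1.1865e-14


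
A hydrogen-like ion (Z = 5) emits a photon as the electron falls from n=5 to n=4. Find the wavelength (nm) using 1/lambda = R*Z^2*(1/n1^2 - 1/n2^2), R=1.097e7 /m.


1/lambda = R * Z^2 * (1/n1^2 - 1/n2^2)
= 1.097e7 * 5^2 * (1/4^2 - 1/5^2)
= 1.097e7 * 25 * (0.0625 - 0.04)
= 6.1706e+06 /m
lambda = 1 / 6.1706e+06
= 162.0581 nm

162.0581


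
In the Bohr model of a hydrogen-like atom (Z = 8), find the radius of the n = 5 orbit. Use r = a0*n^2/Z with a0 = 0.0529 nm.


r = a0 * n^2 / Z
= 0.0529 * 5^2 / 8
= 0.0529 * 25 / 8
= 0.1653 nm

0.1653


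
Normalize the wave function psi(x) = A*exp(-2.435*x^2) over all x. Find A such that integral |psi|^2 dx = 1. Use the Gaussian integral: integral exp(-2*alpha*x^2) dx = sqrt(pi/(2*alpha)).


integral |psi|^2 dx = A^2 * sqrt(pi/(2*alpha)) = 1
A^2 = sqrt(2*alpha/pi)
= sqrt(2 * 2.435 / pi)
= 1.245058
A = sqrt(1.245058)
= 1.1158

1.1158


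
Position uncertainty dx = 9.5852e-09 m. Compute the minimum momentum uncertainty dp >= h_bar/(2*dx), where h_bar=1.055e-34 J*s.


dp = h_bar / (2 * dx)
= 1.055e-34 / (2 * 9.5852e-09)
= 1.055e-34 / 1.9170e-08
= 5.5033e-27 kg*m/s

5.5033e-27


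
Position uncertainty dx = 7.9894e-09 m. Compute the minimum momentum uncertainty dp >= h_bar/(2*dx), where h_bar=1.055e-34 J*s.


dp = h_bar / (2 * dx)
= 1.055e-34 / (2 * 7.9894e-09)
= 1.055e-34 / 1.5979e-08
= 6.6025e-27 kg*m/s

6.6025e-27


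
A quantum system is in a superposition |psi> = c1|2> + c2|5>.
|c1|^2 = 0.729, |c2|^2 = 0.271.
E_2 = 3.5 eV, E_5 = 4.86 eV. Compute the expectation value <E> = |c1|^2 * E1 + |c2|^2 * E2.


<E> = |c1|^2 * E1 + |c2|^2 * E2
= 0.729 * 3.5 + 0.271 * 4.86
= 2.5515 + 1.3171
= 3.8686 eV

3.8686


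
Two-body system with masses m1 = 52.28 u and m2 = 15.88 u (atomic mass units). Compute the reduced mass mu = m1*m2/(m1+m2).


mu = m1 * m2 / (m1 + m2)
= 52.28 * 15.88 / (52.28 + 15.88)
= 830.2064 / 68.16
= 12.1803 u

12.1803


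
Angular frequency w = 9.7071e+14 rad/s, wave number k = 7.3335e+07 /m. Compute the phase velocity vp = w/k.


vp = w / k
= 9.7071e+14 / 7.3335e+07
= 1.3237e+07 m/s

1.3237e+07


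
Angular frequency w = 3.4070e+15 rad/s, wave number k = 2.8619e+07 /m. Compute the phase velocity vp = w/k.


vp = w / k
= 3.4070e+15 / 2.8619e+07
= 1.1905e+08 m/s

1.1905e+08


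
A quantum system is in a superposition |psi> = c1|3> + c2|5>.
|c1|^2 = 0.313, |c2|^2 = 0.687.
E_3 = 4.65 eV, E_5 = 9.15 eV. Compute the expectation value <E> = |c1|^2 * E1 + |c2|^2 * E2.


<E> = |c1|^2 * E1 + |c2|^2 * E2
= 0.313 * 4.65 + 0.687 * 9.15
= 1.4555 + 6.2861
= 7.7415 eV

7.7415


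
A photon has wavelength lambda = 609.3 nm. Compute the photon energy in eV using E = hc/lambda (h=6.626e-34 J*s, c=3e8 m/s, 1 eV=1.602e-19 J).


E = hc / lambda
= (6.626e-34)(3e8) / (609.3e-9)
= 1.9878e-25 / 6.0930e-07
= 3.2624e-19 J
Converting to eV: 3.2624e-19 / 1.602e-19
= 2.0365 eV

2.0365


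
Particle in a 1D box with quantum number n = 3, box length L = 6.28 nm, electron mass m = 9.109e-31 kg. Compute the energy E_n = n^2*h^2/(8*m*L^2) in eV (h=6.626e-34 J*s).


E = n^2 * h^2 / (8 * m * L^2)
= 3^2 * (6.626e-34)^2 / (8 * 9.109e-31 * (6.28e-9)^2)
= 9 * 4.3904e-67 / (8 * 9.109e-31 * 3.9438e-17)
= 1.3749e-20 J
= 0.0858 eV

0.0858


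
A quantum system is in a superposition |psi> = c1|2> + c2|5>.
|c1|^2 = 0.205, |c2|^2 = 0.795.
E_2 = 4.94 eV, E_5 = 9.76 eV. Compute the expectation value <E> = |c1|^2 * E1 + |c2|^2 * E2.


<E> = |c1|^2 * E1 + |c2|^2 * E2
= 0.205 * 4.94 + 0.795 * 9.76
= 1.0127 + 7.7592
= 8.7719 eV

8.7719


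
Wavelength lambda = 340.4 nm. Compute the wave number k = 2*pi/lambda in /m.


k = 2 * pi / lambda
= 6.2832 / (340.4e-9)
= 6.2832 / 3.4040e-07
= 1.8458e+07 /m

1.8458e+07


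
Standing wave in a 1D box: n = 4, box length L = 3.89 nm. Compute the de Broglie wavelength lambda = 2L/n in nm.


lambda = 2L / n
= 2 * 3.89 / 4
= 7.78 / 4
= 1.945 nm

1.945


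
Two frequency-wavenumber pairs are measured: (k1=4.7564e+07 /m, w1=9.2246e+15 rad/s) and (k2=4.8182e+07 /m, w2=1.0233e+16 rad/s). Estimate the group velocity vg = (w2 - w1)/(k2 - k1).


vg = (w2 - w1) / (k2 - k1)
= (1.0233e+16 - 9.2246e+15) / (4.8182e+07 - 4.7564e+07)
= 1.0084e+15 / 6.1800e+05
= 1.6317e+09 m/s

1.6317e+09


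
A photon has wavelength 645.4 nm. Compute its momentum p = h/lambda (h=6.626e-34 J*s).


p = h / lambda
= 6.626e-34 / (645.4e-9)
= 6.626e-34 / 6.4540e-07
= 1.0267e-27 kg*m/s

1.0267e-27


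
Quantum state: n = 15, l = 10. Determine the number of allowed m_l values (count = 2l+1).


m_l ranges from -l to +l in integer steps
So m_l goes from -10 to +10
Count = 2l + 1 = 2*10 + 1
= 21

21


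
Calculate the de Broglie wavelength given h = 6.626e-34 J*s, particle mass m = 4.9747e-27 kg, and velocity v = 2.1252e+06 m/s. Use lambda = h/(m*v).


lambda = h / (m * v)
= 6.626e-34 / (4.9747e-27 * 2.1252e+06)
= 6.626e-34 / 1.0572e-20
= 6.2674e-14 m

6.2674e-14


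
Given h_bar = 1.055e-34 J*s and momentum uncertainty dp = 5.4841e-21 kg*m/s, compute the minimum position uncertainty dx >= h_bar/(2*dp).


dx = h_bar / (2 * dp)
= 1.055e-34 / (2 * 5.4841e-21)
= 1.055e-34 / 1.0968e-20
= 9.6187e-15 m

9.6187e-15


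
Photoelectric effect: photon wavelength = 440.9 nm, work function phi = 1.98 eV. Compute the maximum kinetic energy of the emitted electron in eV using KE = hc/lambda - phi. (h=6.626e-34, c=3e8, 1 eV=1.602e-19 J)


E_photon = hc / lambda
= (6.626e-34)(3e8) / (440.9e-9)
= 4.5085e-19 J
= 2.8143 eV
KE = E_photon - phi
= 2.8143 - 1.98
= 0.8343 eV

0.8343


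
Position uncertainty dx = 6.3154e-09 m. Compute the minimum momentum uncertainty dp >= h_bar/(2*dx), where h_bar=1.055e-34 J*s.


dp = h_bar / (2 * dx)
= 1.055e-34 / (2 * 6.3154e-09)
= 1.055e-34 / 1.2631e-08
= 8.3526e-27 kg*m/s

8.3526e-27


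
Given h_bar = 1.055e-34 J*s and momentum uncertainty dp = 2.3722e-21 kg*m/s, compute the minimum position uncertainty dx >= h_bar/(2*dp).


dx = h_bar / (2 * dp)
= 1.055e-34 / (2 * 2.3722e-21)
= 1.055e-34 / 4.7444e-21
= 2.2237e-14 m

2.2237e-14


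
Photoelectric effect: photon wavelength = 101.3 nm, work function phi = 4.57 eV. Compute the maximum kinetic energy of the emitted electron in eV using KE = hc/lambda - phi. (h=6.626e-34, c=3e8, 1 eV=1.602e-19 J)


E_photon = hc / lambda
= (6.626e-34)(3e8) / (101.3e-9)
= 1.9623e-18 J
= 12.249 eV
KE = E_photon - phi
= 12.249 - 4.57
= 7.679 eV

7.679
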